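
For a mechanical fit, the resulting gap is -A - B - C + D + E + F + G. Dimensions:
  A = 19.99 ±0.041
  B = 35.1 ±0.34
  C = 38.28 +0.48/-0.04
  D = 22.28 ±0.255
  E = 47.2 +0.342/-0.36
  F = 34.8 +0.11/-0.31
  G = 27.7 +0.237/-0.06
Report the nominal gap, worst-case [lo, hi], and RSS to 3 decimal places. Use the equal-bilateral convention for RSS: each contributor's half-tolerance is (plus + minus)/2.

Stack each dimension's contribution:
  -A: nom -19.990 → Σnom=-19.990; wc +0.041/-0.041 → slack +0.041/-0.041; half-tol=0.041, Σhalf²=0.001681
  -B: nom -35.100 → Σnom=-55.090; wc +0.340/-0.340 → slack +0.381/-0.381; half-tol=0.340, Σhalf²=0.117281
  -C: nom -38.280 → Σnom=-93.370; wc +0.040/-0.480 → slack +0.421/-0.861; half-tol=0.260, Σhalf²=0.184881
  +D: nom +22.280 → Σnom=-71.090; wc +0.255/-0.255 → slack +0.676/-1.116; half-tol=0.255, Σhalf²=0.249906
  +E: nom +47.200 → Σnom=-23.890; wc +0.342/-0.360 → slack +1.018/-1.476; half-tol=0.351, Σhalf²=0.373107
  +F: nom +34.800 → Σnom=10.910; wc +0.110/-0.310 → slack +1.128/-1.786; half-tol=0.210, Σhalf²=0.417207
  +G: nom +27.700 → Σnom=38.610; wc +0.237/-0.060 → slack +1.365/-1.846; half-tol=0.148, Σhalf²=0.439259
Nominal = 38.610. Worst-case = [38.610 - 1.846, 38.610 + 1.365] = [36.764, 39.975]. RSS = √0.439259 = 0.663.

nominal=38.610 wc=[36.764,39.975] rss=0.663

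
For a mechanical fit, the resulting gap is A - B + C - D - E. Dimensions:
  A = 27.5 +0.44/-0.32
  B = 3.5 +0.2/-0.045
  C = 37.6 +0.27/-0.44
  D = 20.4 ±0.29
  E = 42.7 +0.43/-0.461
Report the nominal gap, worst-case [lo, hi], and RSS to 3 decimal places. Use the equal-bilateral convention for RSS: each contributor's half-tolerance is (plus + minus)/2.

nominal=-1.500 wc=[-3.180,0.006] rss=0.754

Stack each dimension's contribution:
  +A: nom +27.500 → Σnom=27.500; wc +0.440/-0.320 → slack +0.440/-0.320; half-tol=0.380, Σhalf²=0.144400
  -B: nom -3.500 → Σnom=24.000; wc +0.045/-0.200 → slack +0.485/-0.520; half-tol=0.122, Σhalf²=0.159406
  +C: nom +37.600 → Σnom=61.600; wc +0.270/-0.440 → slack +0.755/-0.960; half-tol=0.355, Σhalf²=0.285431
  -D: nom -20.400 → Σnom=41.200; wc +0.290/-0.290 → slack +1.045/-1.250; half-tol=0.290, Σhalf²=0.369531
  -E: nom -42.700 → Σnom=-1.500; wc +0.461/-0.430 → slack +1.506/-1.680; half-tol=0.446, Σhalf²=0.568002
Nominal = -1.500. Worst-case = [-1.500 - 1.680, -1.500 + 1.506] = [-3.180, 0.006]. RSS = √0.568002 = 0.754.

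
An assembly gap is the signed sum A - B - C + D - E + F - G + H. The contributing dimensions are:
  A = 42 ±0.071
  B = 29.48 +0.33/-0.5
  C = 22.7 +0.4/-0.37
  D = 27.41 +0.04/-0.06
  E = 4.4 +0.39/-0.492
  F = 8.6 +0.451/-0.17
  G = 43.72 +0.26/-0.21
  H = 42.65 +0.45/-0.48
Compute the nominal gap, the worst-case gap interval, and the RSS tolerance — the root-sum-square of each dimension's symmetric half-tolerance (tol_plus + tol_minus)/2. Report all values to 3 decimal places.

Stack each dimension's contribution:
  +A: nom +42.000 → Σnom=42.000; wc +0.071/-0.071 → slack +0.071/-0.071; half-tol=0.071, Σhalf²=0.005041
  -B: nom -29.480 → Σnom=12.520; wc +0.500/-0.330 → slack +0.571/-0.401; half-tol=0.415, Σhalf²=0.177266
  -C: nom -22.700 → Σnom=-10.180; wc +0.370/-0.400 → slack +0.941/-0.801; half-tol=0.385, Σhalf²=0.325491
  +D: nom +27.410 → Σnom=17.230; wc +0.040/-0.060 → slack +0.981/-0.861; half-tol=0.050, Σhalf²=0.327991
  -E: nom -4.400 → Σnom=12.830; wc +0.492/-0.390 → slack +1.473/-1.251; half-tol=0.441, Σhalf²=0.522472
  +F: nom +8.600 → Σnom=21.430; wc +0.451/-0.170 → slack +1.924/-1.421; half-tol=0.310, Σhalf²=0.618882
  -G: nom -43.720 → Σnom=-22.290; wc +0.210/-0.260 → slack +2.134/-1.681; half-tol=0.235, Σhalf²=0.674107
  +H: nom +42.650 → Σnom=20.360; wc +0.450/-0.480 → slack +2.584/-2.161; half-tol=0.465, Σhalf²=0.890332
Nominal = 20.360. Worst-case = [20.360 - 2.161, 20.360 + 2.584] = [18.199, 22.944]. RSS = √0.890332 = 0.944.

nominal=20.360 wc=[18.199,22.944] rss=0.944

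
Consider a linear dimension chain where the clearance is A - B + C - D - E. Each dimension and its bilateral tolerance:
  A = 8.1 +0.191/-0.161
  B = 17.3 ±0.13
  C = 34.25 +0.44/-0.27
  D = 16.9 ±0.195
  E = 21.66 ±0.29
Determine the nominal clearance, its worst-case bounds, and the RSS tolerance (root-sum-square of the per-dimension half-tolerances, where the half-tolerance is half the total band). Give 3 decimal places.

nominal=-13.510 wc=[-14.556,-12.264] rss=0.544

Stack each dimension's contribution:
  +A: nom +8.100 → Σnom=8.100; wc +0.191/-0.161 → slack +0.191/-0.161; half-tol=0.176, Σhalf²=0.030976
  -B: nom -17.300 → Σnom=-9.200; wc +0.130/-0.130 → slack +0.321/-0.291; half-tol=0.130, Σhalf²=0.047876
  +C: nom +34.250 → Σnom=25.050; wc +0.440/-0.270 → slack +0.761/-0.561; half-tol=0.355, Σhalf²=0.173901
  -D: nom -16.900 → Σnom=8.150; wc +0.195/-0.195 → slack +0.956/-0.756; half-tol=0.195, Σhalf²=0.211926
  -E: nom -21.660 → Σnom=-13.510; wc +0.290/-0.290 → slack +1.246/-1.046; half-tol=0.290, Σhalf²=0.296026
Nominal = -13.510. Worst-case = [-13.510 - 1.046, -13.510 + 1.246] = [-14.556, -12.264]. RSS = √0.296026 = 0.544.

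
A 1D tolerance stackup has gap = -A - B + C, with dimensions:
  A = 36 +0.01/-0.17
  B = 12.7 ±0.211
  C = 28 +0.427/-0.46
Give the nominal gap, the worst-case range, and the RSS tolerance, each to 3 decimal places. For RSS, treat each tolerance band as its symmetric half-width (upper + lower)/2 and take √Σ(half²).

nominal=-20.700 wc=[-21.381,-19.892] rss=0.499

Stack each dimension's contribution:
  -A: nom -36.000 → Σnom=-36.000; wc +0.170/-0.010 → slack +0.170/-0.010; half-tol=0.090, Σhalf²=0.008100
  -B: nom -12.700 → Σnom=-48.700; wc +0.211/-0.211 → slack +0.381/-0.221; half-tol=0.211, Σhalf²=0.052621
  +C: nom +28.000 → Σnom=-20.700; wc +0.427/-0.460 → slack +0.808/-0.681; half-tol=0.444, Σhalf²=0.249313
Nominal = -20.700. Worst-case = [-20.700 - 0.681, -20.700 + 0.808] = [-21.381, -19.892]. RSS = √0.249313 = 0.499.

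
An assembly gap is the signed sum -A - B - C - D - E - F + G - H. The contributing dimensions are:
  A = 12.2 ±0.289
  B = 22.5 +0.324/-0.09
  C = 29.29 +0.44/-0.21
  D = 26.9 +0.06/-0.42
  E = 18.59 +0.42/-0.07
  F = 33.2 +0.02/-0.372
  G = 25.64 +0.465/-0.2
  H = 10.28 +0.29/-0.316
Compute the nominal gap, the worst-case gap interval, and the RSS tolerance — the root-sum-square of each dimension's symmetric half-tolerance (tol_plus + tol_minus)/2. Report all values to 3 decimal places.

nominal=-127.320 wc=[-129.363,-125.088] rss=0.768

Stack each dimension's contribution:
  -A: nom -12.200 → Σnom=-12.200; wc +0.289/-0.289 → slack +0.289/-0.289; half-tol=0.289, Σhalf²=0.083521
  -B: nom -22.500 → Σnom=-34.700; wc +0.090/-0.324 → slack +0.379/-0.613; half-tol=0.207, Σhalf²=0.126370
  -C: nom -29.290 → Σnom=-63.990; wc +0.210/-0.440 → slack +0.589/-1.053; half-tol=0.325, Σhalf²=0.231995
  -D: nom -26.900 → Σnom=-90.890; wc +0.420/-0.060 → slack +1.009/-1.113; half-tol=0.240, Σhalf²=0.289595
  -E: nom -18.590 → Σnom=-109.480; wc +0.070/-0.420 → slack +1.079/-1.533; half-tol=0.245, Σhalf²=0.349620
  -F: nom -33.200 → Σnom=-142.680; wc +0.372/-0.020 → slack +1.451/-1.553; half-tol=0.196, Σhalf²=0.388036
  +G: nom +25.640 → Σnom=-117.040; wc +0.465/-0.200 → slack +1.916/-1.753; half-tol=0.333, Σhalf²=0.498592
  -H: nom -10.280 → Σnom=-127.320; wc +0.316/-0.290 → slack +2.232/-2.043; half-tol=0.303, Σhalf²=0.590401
Nominal = -127.320. Worst-case = [-127.320 - 2.043, -127.320 + 2.232] = [-129.363, -125.088]. RSS = √0.590401 = 0.768.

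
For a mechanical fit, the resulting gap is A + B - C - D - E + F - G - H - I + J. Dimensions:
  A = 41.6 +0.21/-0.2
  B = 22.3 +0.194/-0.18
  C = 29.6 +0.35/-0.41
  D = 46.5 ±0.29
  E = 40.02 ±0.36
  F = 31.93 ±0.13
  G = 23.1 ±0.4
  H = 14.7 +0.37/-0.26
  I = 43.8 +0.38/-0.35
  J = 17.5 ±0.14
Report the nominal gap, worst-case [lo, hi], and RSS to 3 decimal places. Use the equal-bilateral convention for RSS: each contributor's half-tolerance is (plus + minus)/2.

Stack each dimension's contribution:
  +A: nom +41.600 → Σnom=41.600; wc +0.210/-0.200 → slack +0.210/-0.200; half-tol=0.205, Σhalf²=0.042025
  +B: nom +22.300 → Σnom=63.900; wc +0.194/-0.180 → slack +0.404/-0.380; half-tol=0.187, Σhalf²=0.076994
  -C: nom -29.600 → Σnom=34.300; wc +0.410/-0.350 → slack +0.814/-0.730; half-tol=0.380, Σhalf²=0.221394
  -D: nom -46.500 → Σnom=-12.200; wc +0.290/-0.290 → slack +1.104/-1.020; half-tol=0.290, Σhalf²=0.305494
  -E: nom -40.020 → Σnom=-52.220; wc +0.360/-0.360 → slack +1.464/-1.380; half-tol=0.360, Σhalf²=0.435094
  +F: nom +31.930 → Σnom=-20.290; wc +0.130/-0.130 → slack +1.594/-1.510; half-tol=0.130, Σhalf²=0.451994
  -G: nom -23.100 → Σnom=-43.390; wc +0.400/-0.400 → slack +1.994/-1.910; half-tol=0.400, Σhalf²=0.611994
  -H: nom -14.700 → Σnom=-58.090; wc +0.260/-0.370 → slack +2.254/-2.280; half-tol=0.315, Σhalf²=0.711219
  -I: nom -43.800 → Σnom=-101.890; wc +0.350/-0.380 → slack +2.604/-2.660; half-tol=0.365, Σhalf²=0.844444
  +J: nom +17.500 → Σnom=-84.390; wc +0.140/-0.140 → slack +2.744/-2.800; half-tol=0.140, Σhalf²=0.864044
Nominal = -84.390. Worst-case = [-84.390 - 2.800, -84.390 + 2.744] = [-87.190, -81.646]. RSS = √0.864044 = 0.930.

nominal=-84.390 wc=[-87.190,-81.646] rss=0.930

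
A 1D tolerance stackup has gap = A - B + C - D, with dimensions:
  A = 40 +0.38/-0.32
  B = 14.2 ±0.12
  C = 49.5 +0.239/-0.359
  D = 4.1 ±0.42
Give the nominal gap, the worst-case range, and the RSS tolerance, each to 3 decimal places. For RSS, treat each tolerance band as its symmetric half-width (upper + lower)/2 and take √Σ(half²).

nominal=71.200 wc=[69.981,72.359] rss=0.635

Stack each dimension's contribution:
  +A: nom +40.000 → Σnom=40.000; wc +0.380/-0.320 → slack +0.380/-0.320; half-tol=0.350, Σhalf²=0.122500
  -B: nom -14.200 → Σnom=25.800; wc +0.120/-0.120 → slack +0.500/-0.440; half-tol=0.120, Σhalf²=0.136900
  +C: nom +49.500 → Σnom=75.300; wc +0.239/-0.359 → slack +0.739/-0.799; half-tol=0.299, Σhalf²=0.226301
  -D: nom -4.100 → Σnom=71.200; wc +0.420/-0.420 → slack +1.159/-1.219; half-tol=0.420, Σhalf²=0.402701
Nominal = 71.200. Worst-case = [71.200 - 1.219, 71.200 + 1.159] = [69.981, 72.359]. RSS = √0.402701 = 0.635.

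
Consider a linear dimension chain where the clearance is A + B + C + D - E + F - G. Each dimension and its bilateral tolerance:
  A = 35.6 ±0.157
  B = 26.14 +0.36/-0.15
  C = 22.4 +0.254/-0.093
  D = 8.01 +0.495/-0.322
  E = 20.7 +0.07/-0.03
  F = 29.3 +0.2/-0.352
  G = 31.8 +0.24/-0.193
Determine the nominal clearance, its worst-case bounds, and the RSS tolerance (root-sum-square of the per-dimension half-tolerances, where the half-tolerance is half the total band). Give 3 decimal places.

nominal=68.950 wc=[67.566,70.639] rss=0.642

Stack each dimension's contribution:
  +A: nom +35.600 → Σnom=35.600; wc +0.157/-0.157 → slack +0.157/-0.157; half-tol=0.157, Σhalf²=0.024649
  +B: nom +26.140 → Σnom=61.740; wc +0.360/-0.150 → slack +0.517/-0.307; half-tol=0.255, Σhalf²=0.089674
  +C: nom +22.400 → Σnom=84.140; wc +0.254/-0.093 → slack +0.771/-0.400; half-tol=0.173, Σhalf²=0.119776
  +D: nom +8.010 → Σnom=92.150; wc +0.495/-0.322 → slack +1.266/-0.722; half-tol=0.408, Σhalf²=0.286648
  -E: nom -20.700 → Σnom=71.450; wc +0.030/-0.070 → slack +1.296/-0.792; half-tol=0.050, Σhalf²=0.289148
  +F: nom +29.300 → Σnom=100.750; wc +0.200/-0.352 → slack +1.496/-1.144; half-tol=0.276, Σhalf²=0.365324
  -G: nom -31.800 → Σnom=68.950; wc +0.193/-0.240 → slack +1.689/-1.384; half-tol=0.216, Σhalf²=0.412197
Nominal = 68.950. Worst-case = [68.950 - 1.384, 68.950 + 1.689] = [67.566, 70.639]. RSS = √0.412197 = 0.642.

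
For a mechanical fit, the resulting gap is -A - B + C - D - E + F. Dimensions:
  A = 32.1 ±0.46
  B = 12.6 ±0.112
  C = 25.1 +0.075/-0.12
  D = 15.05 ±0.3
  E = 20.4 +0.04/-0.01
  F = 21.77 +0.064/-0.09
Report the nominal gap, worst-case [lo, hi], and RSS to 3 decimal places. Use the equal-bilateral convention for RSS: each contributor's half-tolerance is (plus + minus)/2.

nominal=-33.280 wc=[-34.402,-32.259] rss=0.575

Stack each dimension's contribution:
  -A: nom -32.100 → Σnom=-32.100; wc +0.460/-0.460 → slack +0.460/-0.460; half-tol=0.460, Σhalf²=0.211600
  -B: nom -12.600 → Σnom=-44.700; wc +0.112/-0.112 → slack +0.572/-0.572; half-tol=0.112, Σhalf²=0.224144
  +C: nom +25.100 → Σnom=-19.600; wc +0.075/-0.120 → slack +0.647/-0.692; half-tol=0.098, Σhalf²=0.233650
  -D: nom -15.050 → Σnom=-34.650; wc +0.300/-0.300 → slack +0.947/-0.992; half-tol=0.300, Σhalf²=0.323650
  -E: nom -20.400 → Σnom=-55.050; wc +0.010/-0.040 → slack +0.957/-1.032; half-tol=0.025, Σhalf²=0.324275
  +F: nom +21.770 → Σnom=-33.280; wc +0.064/-0.090 → slack +1.021/-1.122; half-tol=0.077, Σhalf²=0.330204
Nominal = -33.280. Worst-case = [-33.280 - 1.122, -33.280 + 1.021] = [-34.402, -32.259]. RSS = √0.330204 = 0.575.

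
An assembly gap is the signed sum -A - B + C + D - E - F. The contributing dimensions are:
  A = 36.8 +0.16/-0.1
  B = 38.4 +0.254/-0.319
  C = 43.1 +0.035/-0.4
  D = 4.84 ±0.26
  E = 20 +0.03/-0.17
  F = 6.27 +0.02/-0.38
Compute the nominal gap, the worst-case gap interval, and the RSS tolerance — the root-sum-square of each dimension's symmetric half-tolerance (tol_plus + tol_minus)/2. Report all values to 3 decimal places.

Stack each dimension's contribution:
  -A: nom -36.800 → Σnom=-36.800; wc +0.100/-0.160 → slack +0.100/-0.160; half-tol=0.130, Σhalf²=0.016900
  -B: nom -38.400 → Σnom=-75.200; wc +0.319/-0.254 → slack +0.419/-0.414; half-tol=0.286, Σhalf²=0.098982
  +C: nom +43.100 → Σnom=-32.100; wc +0.035/-0.400 → slack +0.454/-0.814; half-tol=0.218, Σhalf²=0.146288
  +D: nom +4.840 → Σnom=-27.260; wc +0.260/-0.260 → slack +0.714/-1.074; half-tol=0.260, Σhalf²=0.213888
  -E: nom -20.000 → Σnom=-47.260; wc +0.170/-0.030 → slack +0.884/-1.104; half-tol=0.100, Σhalf²=0.223888
  -F: nom -6.270 → Σnom=-53.530; wc +0.380/-0.020 → slack +1.264/-1.124; half-tol=0.200, Σhalf²=0.263888
Nominal = -53.530. Worst-case = [-53.530 - 1.124, -53.530 + 1.264] = [-54.654, -52.266]. RSS = √0.263888 = 0.514.

nominal=-53.530 wc=[-54.654,-52.266] rss=0.514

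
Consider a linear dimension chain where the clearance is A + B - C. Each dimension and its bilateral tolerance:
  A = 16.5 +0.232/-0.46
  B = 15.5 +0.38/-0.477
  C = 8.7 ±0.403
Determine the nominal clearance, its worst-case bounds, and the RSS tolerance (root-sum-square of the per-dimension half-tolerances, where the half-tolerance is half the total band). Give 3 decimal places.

Stack each dimension's contribution:
  +A: nom +16.500 → Σnom=16.500; wc +0.232/-0.460 → slack +0.232/-0.460; half-tol=0.346, Σhalf²=0.119716
  +B: nom +15.500 → Σnom=32.000; wc +0.380/-0.477 → slack +0.612/-0.937; half-tol=0.428, Σhalf²=0.303328
  -C: nom -8.700 → Σnom=23.300; wc +0.403/-0.403 → slack +1.015/-1.340; half-tol=0.403, Σhalf²=0.465737
Nominal = 23.300. Worst-case = [23.300 - 1.340, 23.300 + 1.015] = [21.960, 24.315]. RSS = √0.465737 = 0.682.

nominal=23.300 wc=[21.960,24.315] rss=0.682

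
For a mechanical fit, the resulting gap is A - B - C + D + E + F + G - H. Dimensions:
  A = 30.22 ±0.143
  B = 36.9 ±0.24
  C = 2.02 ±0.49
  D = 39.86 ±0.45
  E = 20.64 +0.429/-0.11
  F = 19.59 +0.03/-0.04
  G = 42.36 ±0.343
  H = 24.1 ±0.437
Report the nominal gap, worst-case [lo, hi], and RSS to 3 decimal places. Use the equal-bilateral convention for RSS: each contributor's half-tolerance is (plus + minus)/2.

Stack each dimension's contribution:
  +A: nom +30.220 → Σnom=30.220; wc +0.143/-0.143 → slack +0.143/-0.143; half-tol=0.143, Σhalf²=0.020449
  -B: nom -36.900 → Σnom=-6.680; wc +0.240/-0.240 → slack +0.383/-0.383; half-tol=0.240, Σhalf²=0.078049
  -C: nom -2.020 → Σnom=-8.700; wc +0.490/-0.490 → slack +0.873/-0.873; half-tol=0.490, Σhalf²=0.318149
  +D: nom +39.860 → Σnom=31.160; wc +0.450/-0.450 → slack +1.323/-1.323; half-tol=0.450, Σhalf²=0.520649
  +E: nom +20.640 → Σnom=51.800; wc +0.429/-0.110 → slack +1.752/-1.433; half-tol=0.270, Σhalf²=0.593279
  +F: nom +19.590 → Σnom=71.390; wc +0.030/-0.040 → slack +1.782/-1.473; half-tol=0.035, Σhalf²=0.594504
  +G: nom +42.360 → Σnom=113.750; wc +0.343/-0.343 → slack +2.125/-1.816; half-tol=0.343, Σhalf²=0.712153
  -H: nom -24.100 → Σnom=89.650; wc +0.437/-0.437 → slack +2.562/-2.253; half-tol=0.437, Σhalf²=0.903122
Nominal = 89.650. Worst-case = [89.650 - 2.253, 89.650 + 2.562] = [87.397, 92.212]. RSS = √0.903122 = 0.950.

nominal=89.650 wc=[87.397,92.212] rss=0.950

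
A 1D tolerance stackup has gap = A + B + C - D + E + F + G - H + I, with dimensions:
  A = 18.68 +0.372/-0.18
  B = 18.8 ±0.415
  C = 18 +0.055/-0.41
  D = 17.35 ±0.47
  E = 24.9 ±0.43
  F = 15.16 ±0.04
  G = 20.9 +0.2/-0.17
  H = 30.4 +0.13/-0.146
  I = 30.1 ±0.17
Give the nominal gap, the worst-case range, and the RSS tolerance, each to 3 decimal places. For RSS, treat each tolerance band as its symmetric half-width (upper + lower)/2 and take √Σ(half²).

nominal=98.790 wc=[96.375,101.088] rss=0.890

Stack each dimension's contribution:
  +A: nom +18.680 → Σnom=18.680; wc +0.372/-0.180 → slack +0.372/-0.180; half-tol=0.276, Σhalf²=0.076176
  +B: nom +18.800 → Σnom=37.480; wc +0.415/-0.415 → slack +0.787/-0.595; half-tol=0.415, Σhalf²=0.248401
  +C: nom +18.000 → Σnom=55.480; wc +0.055/-0.410 → slack +0.842/-1.005; half-tol=0.232, Σhalf²=0.302457
  -D: nom -17.350 → Σnom=38.130; wc +0.470/-0.470 → slack +1.312/-1.475; half-tol=0.470, Σhalf²=0.523357
  +E: nom +24.900 → Σnom=63.030; wc +0.430/-0.430 → slack +1.742/-1.905; half-tol=0.430, Σhalf²=0.708257
  +F: nom +15.160 → Σnom=78.190; wc +0.040/-0.040 → slack +1.782/-1.945; half-tol=0.040, Σhalf²=0.709857
  +G: nom +20.900 → Σnom=99.090; wc +0.200/-0.170 → slack +1.982/-2.115; half-tol=0.185, Σhalf²=0.744082
  -H: nom -30.400 → Σnom=68.690; wc +0.146/-0.130 → slack +2.128/-2.245; half-tol=0.138, Σhalf²=0.763126
  +I: nom +30.100 → Σnom=98.790; wc +0.170/-0.170 → slack +2.298/-2.415; half-tol=0.170, Σhalf²=0.792026
Nominal = 98.790. Worst-case = [98.790 - 2.415, 98.790 + 2.298] = [96.375, 101.088]. RSS = √0.792026 = 0.890.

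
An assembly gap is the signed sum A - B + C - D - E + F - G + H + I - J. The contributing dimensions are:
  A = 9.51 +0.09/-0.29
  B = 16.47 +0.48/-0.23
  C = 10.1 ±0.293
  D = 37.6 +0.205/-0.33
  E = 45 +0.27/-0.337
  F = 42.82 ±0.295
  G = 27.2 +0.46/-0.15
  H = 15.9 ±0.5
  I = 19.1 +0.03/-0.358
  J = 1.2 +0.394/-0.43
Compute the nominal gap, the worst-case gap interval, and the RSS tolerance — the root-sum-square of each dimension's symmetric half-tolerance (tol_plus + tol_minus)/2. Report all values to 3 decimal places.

nominal=-30.040 wc=[-33.585,-27.355] rss=1.024

Stack each dimension's contribution:
  +A: nom +9.510 → Σnom=9.510; wc +0.090/-0.290 → slack +0.090/-0.290; half-tol=0.190, Σhalf²=0.036100
  -B: nom -16.470 → Σnom=-6.960; wc +0.230/-0.480 → slack +0.320/-0.770; half-tol=0.355, Σhalf²=0.162125
  +C: nom +10.100 → Σnom=3.140; wc +0.293/-0.293 → slack +0.613/-1.063; half-tol=0.293, Σhalf²=0.247974
  -D: nom -37.600 → Σnom=-34.460; wc +0.330/-0.205 → slack +0.943/-1.268; half-tol=0.268, Σhalf²=0.319530
  -E: nom -45.000 → Σnom=-79.460; wc +0.337/-0.270 → slack +1.280/-1.538; half-tol=0.303, Σhalf²=0.411642
  +F: nom +42.820 → Σnom=-36.640; wc +0.295/-0.295 → slack +1.575/-1.833; half-tol=0.295, Σhalf²=0.498667
  -G: nom -27.200 → Σnom=-63.840; wc +0.150/-0.460 → slack +1.725/-2.293; half-tol=0.305, Σhalf²=0.591692
  +H: nom +15.900 → Σnom=-47.940; wc +0.500/-0.500 → slack +2.225/-2.793; half-tol=0.500, Σhalf²=0.841692
  +I: nom +19.100 → Σnom=-28.840; wc +0.030/-0.358 → slack +2.255/-3.151; half-tol=0.194, Σhalf²=0.879328
  -J: nom -1.200 → Σnom=-30.040; wc +0.430/-0.394 → slack +2.685/-3.545; half-tol=0.412, Σhalf²=1.049073
Nominal = -30.040. Worst-case = [-30.040 - 3.545, -30.040 + 2.685] = [-33.585, -27.355]. RSS = √1.049073 = 1.024.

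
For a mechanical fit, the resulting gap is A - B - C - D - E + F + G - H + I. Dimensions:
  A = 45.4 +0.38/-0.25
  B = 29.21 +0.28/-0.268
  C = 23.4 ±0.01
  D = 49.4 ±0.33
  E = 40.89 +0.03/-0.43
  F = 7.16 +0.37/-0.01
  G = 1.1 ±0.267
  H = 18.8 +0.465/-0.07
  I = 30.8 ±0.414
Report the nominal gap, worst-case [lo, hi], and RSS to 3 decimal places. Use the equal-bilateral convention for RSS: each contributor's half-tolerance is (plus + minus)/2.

Stack each dimension's contribution:
  +A: nom +45.400 → Σnom=45.400; wc +0.380/-0.250 → slack +0.380/-0.250; half-tol=0.315, Σhalf²=0.099225
  -B: nom -29.210 → Σnom=16.190; wc +0.268/-0.280 → slack +0.648/-0.530; half-tol=0.274, Σhalf²=0.174301
  -C: nom -23.400 → Σnom=-7.210; wc +0.010/-0.010 → slack +0.658/-0.540; half-tol=0.010, Σhalf²=0.174401
  -D: nom -49.400 → Σnom=-56.610; wc +0.330/-0.330 → slack +0.988/-0.870; half-tol=0.330, Σhalf²=0.283301
  -E: nom -40.890 → Σnom=-97.500; wc +0.430/-0.030 → slack +1.418/-0.900; half-tol=0.230, Σhalf²=0.336201
  +F: nom +7.160 → Σnom=-90.340; wc +0.370/-0.010 → slack +1.788/-0.910; half-tol=0.190, Σhalf²=0.372301
  +G: nom +1.100 → Σnom=-89.240; wc +0.267/-0.267 → slack +2.055/-1.177; half-tol=0.267, Σhalf²=0.443590
  -H: nom -18.800 → Σnom=-108.040; wc +0.070/-0.465 → slack +2.125/-1.642; half-tol=0.268, Σhalf²=0.515146
  +I: nom +30.800 → Σnom=-77.240; wc +0.414/-0.414 → slack +2.539/-2.056; half-tol=0.414, Σhalf²=0.686542
Nominal = -77.240. Worst-case = [-77.240 - 2.056, -77.240 + 2.539] = [-79.296, -74.701]. RSS = √0.686542 = 0.829.

nominal=-77.240 wc=[-79.296,-74.701] rss=0.829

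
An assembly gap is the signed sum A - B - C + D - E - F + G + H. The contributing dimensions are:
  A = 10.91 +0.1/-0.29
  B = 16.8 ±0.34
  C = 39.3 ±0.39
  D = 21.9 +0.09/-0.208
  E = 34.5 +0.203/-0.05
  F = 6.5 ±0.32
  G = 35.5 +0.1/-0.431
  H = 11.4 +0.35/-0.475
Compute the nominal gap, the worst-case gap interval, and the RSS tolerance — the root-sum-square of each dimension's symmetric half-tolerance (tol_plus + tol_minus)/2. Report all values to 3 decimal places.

Stack each dimension's contribution:
  +A: nom +10.910 → Σnom=10.910; wc +0.100/-0.290 → slack +0.100/-0.290; half-tol=0.195, Σhalf²=0.038025
  -B: nom -16.800 → Σnom=-5.890; wc +0.340/-0.340 → slack +0.440/-0.630; half-tol=0.340, Σhalf²=0.153625
  -C: nom -39.300 → Σnom=-45.190; wc +0.390/-0.390 → slack +0.830/-1.020; half-tol=0.390, Σhalf²=0.305725
  +D: nom +21.900 → Σnom=-23.290; wc +0.090/-0.208 → slack +0.920/-1.228; half-tol=0.149, Σhalf²=0.327926
  -E: nom -34.500 → Σnom=-57.790; wc +0.050/-0.203 → slack +0.970/-1.431; half-tol=0.127, Σhalf²=0.343928
  -F: nom -6.500 → Σnom=-64.290; wc +0.320/-0.320 → slack +1.290/-1.751; half-tol=0.320, Σhalf²=0.446328
  +G: nom +35.500 → Σnom=-28.790; wc +0.100/-0.431 → slack +1.390/-2.182; half-tol=0.266, Σhalf²=0.516819
  +H: nom +11.400 → Σnom=-17.390; wc +0.350/-0.475 → slack +1.740/-2.657; half-tol=0.412, Σhalf²=0.686975
Nominal = -17.390. Worst-case = [-17.390 - 2.657, -17.390 + 1.740] = [-20.047, -15.650]. RSS = √0.686975 = 0.829.

nominal=-17.390 wc=[-20.047,-15.650] rss=0.829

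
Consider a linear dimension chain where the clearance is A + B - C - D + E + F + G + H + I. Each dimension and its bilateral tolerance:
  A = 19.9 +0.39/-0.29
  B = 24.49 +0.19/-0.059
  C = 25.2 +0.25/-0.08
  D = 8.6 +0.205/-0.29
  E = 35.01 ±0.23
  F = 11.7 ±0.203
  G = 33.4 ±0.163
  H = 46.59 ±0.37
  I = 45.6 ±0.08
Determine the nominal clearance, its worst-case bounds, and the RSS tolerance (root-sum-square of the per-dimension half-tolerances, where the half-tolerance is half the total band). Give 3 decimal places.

nominal=182.890 wc=[181.040,184.886] rss=0.695

Stack each dimension's contribution:
  +A: nom +19.900 → Σnom=19.900; wc +0.390/-0.290 → slack +0.390/-0.290; half-tol=0.340, Σhalf²=0.115600
  +B: nom +24.490 → Σnom=44.390; wc +0.190/-0.059 → slack +0.580/-0.349; half-tol=0.124, Σhalf²=0.131100
  -C: nom -25.200 → Σnom=19.190; wc +0.080/-0.250 → slack +0.660/-0.599; half-tol=0.165, Σhalf²=0.158325
  -D: nom -8.600 → Σnom=10.590; wc +0.290/-0.205 → slack +0.950/-0.804; half-tol=0.247, Σhalf²=0.219581
  +E: nom +35.010 → Σnom=45.600; wc +0.230/-0.230 → slack +1.180/-1.034; half-tol=0.230, Σhalf²=0.272481
  +F: nom +11.700 → Σnom=57.300; wc +0.203/-0.203 → slack +1.383/-1.237; half-tol=0.203, Σhalf²=0.313690
  +G: nom +33.400 → Σnom=90.700; wc +0.163/-0.163 → slack +1.546/-1.400; half-tol=0.163, Σhalf²=0.340259
  +H: nom +46.590 → Σnom=137.290; wc +0.370/-0.370 → slack +1.916/-1.770; half-tol=0.370, Σhalf²=0.477159
  +I: nom +45.600 → Σnom=182.890; wc +0.080/-0.080 → slack +1.996/-1.850; half-tol=0.080, Σhalf²=0.483559
Nominal = 182.890. Worst-case = [182.890 - 1.850, 182.890 + 1.996] = [181.040, 184.886]. RSS = √0.483559 = 0.695.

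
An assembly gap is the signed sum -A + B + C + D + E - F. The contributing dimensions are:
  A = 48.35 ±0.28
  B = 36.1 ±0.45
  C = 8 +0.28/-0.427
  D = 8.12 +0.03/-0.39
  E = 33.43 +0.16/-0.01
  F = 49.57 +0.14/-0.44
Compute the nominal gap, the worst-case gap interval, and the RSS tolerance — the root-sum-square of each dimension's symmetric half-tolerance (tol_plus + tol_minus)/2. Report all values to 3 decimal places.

Stack each dimension's contribution:
  -A: nom -48.350 → Σnom=-48.350; wc +0.280/-0.280 → slack +0.280/-0.280; half-tol=0.280, Σhalf²=0.078400
  +B: nom +36.100 → Σnom=-12.250; wc +0.450/-0.450 → slack +0.730/-0.730; half-tol=0.450, Σhalf²=0.280900
  +C: nom +8.000 → Σnom=-4.250; wc +0.280/-0.427 → slack +1.010/-1.157; half-tol=0.354, Σhalf²=0.405862
  +D: nom +8.120 → Σnom=3.870; wc +0.030/-0.390 → slack +1.040/-1.547; half-tol=0.210, Σhalf²=0.449962
  +E: nom +33.430 → Σnom=37.300; wc +0.160/-0.010 → slack +1.200/-1.557; half-tol=0.085, Σhalf²=0.457187
  -F: nom -49.570 → Σnom=-12.270; wc +0.440/-0.140 → slack +1.640/-1.697; half-tol=0.290, Σhalf²=0.541287
Nominal = -12.270. Worst-case = [-12.270 - 1.697, -12.270 + 1.640] = [-13.967, -10.630]. RSS = √0.541287 = 0.736.

nominal=-12.270 wc=[-13.967,-10.630] rss=0.736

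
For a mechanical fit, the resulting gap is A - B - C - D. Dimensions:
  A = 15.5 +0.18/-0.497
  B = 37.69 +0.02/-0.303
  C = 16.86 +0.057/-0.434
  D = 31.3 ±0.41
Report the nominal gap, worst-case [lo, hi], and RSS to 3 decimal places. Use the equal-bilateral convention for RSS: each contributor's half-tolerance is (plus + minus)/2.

Stack each dimension's contribution:
  +A: nom +15.500 → Σnom=15.500; wc +0.180/-0.497 → slack +0.180/-0.497; half-tol=0.339, Σhalf²=0.114582
  -B: nom -37.690 → Σnom=-22.190; wc +0.303/-0.020 → slack +0.483/-0.517; half-tol=0.162, Σhalf²=0.140665
  -C: nom -16.860 → Σnom=-39.050; wc +0.434/-0.057 → slack +0.917/-0.574; half-tol=0.245, Σhalf²=0.200935
  -D: nom -31.300 → Σnom=-70.350; wc +0.410/-0.410 → slack +1.327/-0.984; half-tol=0.410, Σhalf²=0.369035
Nominal = -70.350. Worst-case = [-70.350 - 0.984, -70.350 + 1.327] = [-71.334, -69.023]. RSS = √0.369035 = 0.607.

nominal=-70.350 wc=[-71.334,-69.023] rss=0.607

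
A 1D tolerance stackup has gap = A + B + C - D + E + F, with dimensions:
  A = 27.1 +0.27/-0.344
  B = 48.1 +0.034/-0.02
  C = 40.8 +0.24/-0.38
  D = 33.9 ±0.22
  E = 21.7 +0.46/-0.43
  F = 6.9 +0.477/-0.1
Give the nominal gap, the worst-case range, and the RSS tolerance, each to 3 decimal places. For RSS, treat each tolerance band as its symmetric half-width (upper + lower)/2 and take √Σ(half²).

nominal=110.700 wc=[109.206,112.401] rss=0.722

Stack each dimension's contribution:
  +A: nom +27.100 → Σnom=27.100; wc +0.270/-0.344 → slack +0.270/-0.344; half-tol=0.307, Σhalf²=0.094249
  +B: nom +48.100 → Σnom=75.200; wc +0.034/-0.020 → slack +0.304/-0.364; half-tol=0.027, Σhalf²=0.094978
  +C: nom +40.800 → Σnom=116.000; wc +0.240/-0.380 → slack +0.544/-0.744; half-tol=0.310, Σhalf²=0.191078
  -D: nom -33.900 → Σnom=82.100; wc +0.220/-0.220 → slack +0.764/-0.964; half-tol=0.220, Σhalf²=0.239478
  +E: nom +21.700 → Σnom=103.800; wc +0.460/-0.430 → slack +1.224/-1.394; half-tol=0.445, Σhalf²=0.437503
  +F: nom +6.900 → Σnom=110.700; wc +0.477/-0.100 → slack +1.701/-1.494; half-tol=0.288, Σhalf²=0.520735
Nominal = 110.700. Worst-case = [110.700 - 1.494, 110.700 + 1.701] = [109.206, 112.401]. RSS = √0.520735 = 0.722.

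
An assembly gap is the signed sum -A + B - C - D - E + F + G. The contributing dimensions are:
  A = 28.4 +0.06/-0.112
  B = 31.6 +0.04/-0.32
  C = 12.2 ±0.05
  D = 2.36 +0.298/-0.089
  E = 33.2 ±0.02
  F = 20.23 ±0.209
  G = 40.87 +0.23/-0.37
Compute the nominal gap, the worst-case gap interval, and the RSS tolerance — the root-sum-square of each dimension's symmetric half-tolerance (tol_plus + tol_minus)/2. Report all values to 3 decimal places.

nominal=16.540 wc=[15.213,17.290] rss=0.462

Stack each dimension's contribution:
  -A: nom -28.400 → Σnom=-28.400; wc +0.112/-0.060 → slack +0.112/-0.060; half-tol=0.086, Σhalf²=0.007396
  +B: nom +31.600 → Σnom=3.200; wc +0.040/-0.320 → slack +0.152/-0.380; half-tol=0.180, Σhalf²=0.039796
  -C: nom -12.200 → Σnom=-9.000; wc +0.050/-0.050 → slack +0.202/-0.430; half-tol=0.050, Σhalf²=0.042296
  -D: nom -2.360 → Σnom=-11.360; wc +0.089/-0.298 → slack +0.291/-0.728; half-tol=0.194, Σhalf²=0.079738
  -E: nom -33.200 → Σnom=-44.560; wc +0.020/-0.020 → slack +0.311/-0.748; half-tol=0.020, Σhalf²=0.080138
  +F: nom +20.230 → Σnom=-24.330; wc +0.209/-0.209 → slack +0.520/-0.957; half-tol=0.209, Σhalf²=0.123819
  +G: nom +40.870 → Σnom=16.540; wc +0.230/-0.370 → slack +0.750/-1.327; half-tol=0.300, Σhalf²=0.213819
Nominal = 16.540. Worst-case = [16.540 - 1.327, 16.540 + 0.750] = [15.213, 17.290]. RSS = √0.213819 = 0.462.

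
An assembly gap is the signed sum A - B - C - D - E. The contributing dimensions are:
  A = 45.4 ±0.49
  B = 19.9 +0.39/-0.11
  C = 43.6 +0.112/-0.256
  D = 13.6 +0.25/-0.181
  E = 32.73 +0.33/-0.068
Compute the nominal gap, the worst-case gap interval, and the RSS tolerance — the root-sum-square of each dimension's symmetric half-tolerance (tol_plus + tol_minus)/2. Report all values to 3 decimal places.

nominal=-64.430 wc=[-66.002,-63.325] rss=0.650

Stack each dimension's contribution:
  +A: nom +45.400 → Σnom=45.400; wc +0.490/-0.490 → slack +0.490/-0.490; half-tol=0.490, Σhalf²=0.240100
  -B: nom -19.900 → Σnom=25.500; wc +0.110/-0.390 → slack +0.600/-0.880; half-tol=0.250, Σhalf²=0.302600
  -C: nom -43.600 → Σnom=-18.100; wc +0.256/-0.112 → slack +0.856/-0.992; half-tol=0.184, Σhalf²=0.336456
  -D: nom -13.600 → Σnom=-31.700; wc +0.181/-0.250 → slack +1.037/-1.242; half-tol=0.215, Σhalf²=0.382896
  -E: nom -32.730 → Σnom=-64.430; wc +0.068/-0.330 → slack +1.105/-1.572; half-tol=0.199, Σhalf²=0.422497
Nominal = -64.430. Worst-case = [-64.430 - 1.572, -64.430 + 1.105] = [-66.002, -63.325]. RSS = √0.422497 = 0.650.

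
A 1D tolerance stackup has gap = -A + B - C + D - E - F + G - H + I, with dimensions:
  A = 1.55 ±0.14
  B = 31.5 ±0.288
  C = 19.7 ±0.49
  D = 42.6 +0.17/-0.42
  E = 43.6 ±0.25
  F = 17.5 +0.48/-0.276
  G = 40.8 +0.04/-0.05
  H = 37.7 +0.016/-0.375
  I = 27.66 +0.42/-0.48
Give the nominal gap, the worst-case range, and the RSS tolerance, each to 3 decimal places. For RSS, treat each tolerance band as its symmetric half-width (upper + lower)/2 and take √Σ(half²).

nominal=22.510 wc=[19.896,24.959] rss=0.937

Stack each dimension's contribution:
  -A: nom -1.550 → Σnom=-1.550; wc +0.140/-0.140 → slack +0.140/-0.140; half-tol=0.140, Σhalf²=0.019600
  +B: nom +31.500 → Σnom=29.950; wc +0.288/-0.288 → slack +0.428/-0.428; half-tol=0.288, Σhalf²=0.102544
  -C: nom -19.700 → Σnom=10.250; wc +0.490/-0.490 → slack +0.918/-0.918; half-tol=0.490, Σhalf²=0.342644
  +D: nom +42.600 → Σnom=52.850; wc +0.170/-0.420 → slack +1.088/-1.338; half-tol=0.295, Σhalf²=0.429669
  -E: nom -43.600 → Σnom=9.250; wc +0.250/-0.250 → slack +1.338/-1.588; half-tol=0.250, Σhalf²=0.492169
  -F: nom -17.500 → Σnom=-8.250; wc +0.276/-0.480 → slack +1.614/-2.068; half-tol=0.378, Σhalf²=0.635053
  +G: nom +40.800 → Σnom=32.550; wc +0.040/-0.050 → slack +1.654/-2.118; half-tol=0.045, Σhalf²=0.637078
  -H: nom -37.700 → Σnom=-5.150; wc +0.375/-0.016 → slack +2.029/-2.134; half-tol=0.196, Σhalf²=0.675298
  +I: nom +27.660 → Σnom=22.510; wc +0.420/-0.480 → slack +2.449/-2.614; half-tol=0.450, Σhalf²=0.877798
Nominal = 22.510. Worst-case = [22.510 - 2.614, 22.510 + 2.449] = [19.896, 24.959]. RSS = √0.877798 = 0.937.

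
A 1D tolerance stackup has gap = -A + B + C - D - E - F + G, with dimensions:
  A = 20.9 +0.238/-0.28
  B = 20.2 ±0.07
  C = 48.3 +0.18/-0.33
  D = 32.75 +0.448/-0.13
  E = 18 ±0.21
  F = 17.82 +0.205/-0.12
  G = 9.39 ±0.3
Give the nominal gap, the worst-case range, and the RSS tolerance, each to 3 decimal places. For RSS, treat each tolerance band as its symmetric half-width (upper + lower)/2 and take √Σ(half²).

Stack each dimension's contribution:
  -A: nom -20.900 → Σnom=-20.900; wc +0.280/-0.238 → slack +0.280/-0.238; half-tol=0.259, Σhalf²=0.067081
  +B: nom +20.200 → Σnom=-0.700; wc +0.070/-0.070 → slack +0.350/-0.308; half-tol=0.070, Σhalf²=0.071981
  +C: nom +48.300 → Σnom=47.600; wc +0.180/-0.330 → slack +0.530/-0.638; half-tol=0.255, Σhalf²=0.137006
  -D: nom -32.750 → Σnom=14.850; wc +0.130/-0.448 → slack +0.660/-1.086; half-tol=0.289, Σhalf²=0.220527
  -E: nom -18.000 → Σnom=-3.150; wc +0.210/-0.210 → slack +0.870/-1.296; half-tol=0.210, Σhalf²=0.264627
  -F: nom -17.820 → Σnom=-20.970; wc +0.120/-0.205 → slack +0.990/-1.501; half-tol=0.162, Σhalf²=0.291033
  +G: nom +9.390 → Σnom=-11.580; wc +0.300/-0.300 → slack +1.290/-1.801; half-tol=0.300, Σhalf²=0.381033
Nominal = -11.580. Worst-case = [-11.580 - 1.801, -11.580 + 1.290] = [-13.381, -10.290]. RSS = √0.381033 = 0.617.

nominal=-11.580 wc=[-13.381,-10.290] rss=0.617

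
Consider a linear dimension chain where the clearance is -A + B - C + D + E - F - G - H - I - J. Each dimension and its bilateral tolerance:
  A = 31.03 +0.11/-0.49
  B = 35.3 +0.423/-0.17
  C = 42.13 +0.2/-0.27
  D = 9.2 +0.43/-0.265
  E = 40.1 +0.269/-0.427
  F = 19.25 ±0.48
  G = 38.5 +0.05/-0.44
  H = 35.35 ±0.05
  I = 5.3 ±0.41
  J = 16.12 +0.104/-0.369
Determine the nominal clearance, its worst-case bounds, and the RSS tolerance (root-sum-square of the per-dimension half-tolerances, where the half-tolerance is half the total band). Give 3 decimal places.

nominal=-103.080 wc=[-105.346,-99.449] rss=0.996

Stack each dimension's contribution:
  -A: nom -31.030 → Σnom=-31.030; wc +0.490/-0.110 → slack +0.490/-0.110; half-tol=0.300, Σhalf²=0.090000
  +B: nom +35.300 → Σnom=4.270; wc +0.423/-0.170 → slack +0.913/-0.280; half-tol=0.296, Σhalf²=0.177912
  -C: nom -42.130 → Σnom=-37.860; wc +0.270/-0.200 → slack +1.183/-0.480; half-tol=0.235, Σhalf²=0.233137
  +D: nom +9.200 → Σnom=-28.660; wc +0.430/-0.265 → slack +1.613/-0.745; half-tol=0.348, Σhalf²=0.353894
  +E: nom +40.100 → Σnom=11.440; wc +0.269/-0.427 → slack +1.882/-1.172; half-tol=0.348, Σhalf²=0.474998
  -F: nom -19.250 → Σnom=-7.810; wc +0.480/-0.480 → slack +2.362/-1.652; half-tol=0.480, Σhalf²=0.705398
  -G: nom -38.500 → Σnom=-46.310; wc +0.440/-0.050 → slack +2.802/-1.702; half-tol=0.245, Σhalf²=0.765423
  -H: nom -35.350 → Σnom=-81.660; wc +0.050/-0.050 → slack +2.852/-1.752; half-tol=0.050, Σhalf²=0.767922
  -I: nom -5.300 → Σnom=-86.960; wc +0.410/-0.410 → slack +3.262/-2.162; half-tol=0.410, Σhalf²=0.936022
  -J: nom -16.120 → Σnom=-103.080; wc +0.369/-0.104 → slack +3.631/-2.266; half-tol=0.236, Σhalf²=0.991955
Nominal = -103.080. Worst-case = [-103.080 - 2.266, -103.080 + 3.631] = [-105.346, -99.449]. RSS = √0.991955 = 0.996.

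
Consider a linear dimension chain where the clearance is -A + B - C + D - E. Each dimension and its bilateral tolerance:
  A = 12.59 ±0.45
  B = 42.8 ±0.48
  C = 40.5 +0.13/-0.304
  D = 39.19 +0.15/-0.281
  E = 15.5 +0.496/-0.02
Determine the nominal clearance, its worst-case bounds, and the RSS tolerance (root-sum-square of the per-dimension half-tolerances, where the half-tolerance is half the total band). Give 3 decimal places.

nominal=13.400 wc=[11.563,14.804] rss=0.770

Stack each dimension's contribution:
  -A: nom -12.590 → Σnom=-12.590; wc +0.450/-0.450 → slack +0.450/-0.450; half-tol=0.450, Σhalf²=0.202500
  +B: nom +42.800 → Σnom=30.210; wc +0.480/-0.480 → slack +0.930/-0.930; half-tol=0.480, Σhalf²=0.432900
  -C: nom -40.500 → Σnom=-10.290; wc +0.304/-0.130 → slack +1.234/-1.060; half-tol=0.217, Σhalf²=0.479989
  +D: nom +39.190 → Σnom=28.900; wc +0.150/-0.281 → slack +1.384/-1.341; half-tol=0.216, Σhalf²=0.526429
  -E: nom -15.500 → Σnom=13.400; wc +0.020/-0.496 → slack +1.404/-1.837; half-tol=0.258, Σhalf²=0.592993
Nominal = 13.400. Worst-case = [13.400 - 1.837, 13.400 + 1.404] = [11.563, 14.804]. RSS = √0.592993 = 0.770.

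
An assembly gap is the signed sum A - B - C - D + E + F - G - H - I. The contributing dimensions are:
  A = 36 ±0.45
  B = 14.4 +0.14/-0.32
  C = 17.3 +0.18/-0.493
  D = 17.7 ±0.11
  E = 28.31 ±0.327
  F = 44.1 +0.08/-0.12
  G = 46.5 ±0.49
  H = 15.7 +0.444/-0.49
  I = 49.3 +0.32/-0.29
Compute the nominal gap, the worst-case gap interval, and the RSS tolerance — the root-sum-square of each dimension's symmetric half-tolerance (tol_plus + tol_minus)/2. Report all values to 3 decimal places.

nominal=-52.490 wc=[-55.071,-49.440] rss=1.024

Stack each dimension's contribution:
  +A: nom +36.000 → Σnom=36.000; wc +0.450/-0.450 → slack +0.450/-0.450; half-tol=0.450, Σhalf²=0.202500
  -B: nom -14.400 → Σnom=21.600; wc +0.320/-0.140 → slack +0.770/-0.590; half-tol=0.230, Σhalf²=0.255400
  -C: nom -17.300 → Σnom=4.300; wc +0.493/-0.180 → slack +1.263/-0.770; half-tol=0.337, Σhalf²=0.368632
  -D: nom -17.700 → Σnom=-13.400; wc +0.110/-0.110 → slack +1.373/-0.880; half-tol=0.110, Σhalf²=0.380732
  +E: nom +28.310 → Σnom=14.910; wc +0.327/-0.327 → slack +1.700/-1.207; half-tol=0.327, Σhalf²=0.487661
  +F: nom +44.100 → Σnom=59.010; wc +0.080/-0.120 → slack +1.780/-1.327; half-tol=0.100, Σhalf²=0.497661
  -G: nom -46.500 → Σnom=12.510; wc +0.490/-0.490 → slack +2.270/-1.817; half-tol=0.490, Σhalf²=0.737761
  -H: nom -15.700 → Σnom=-3.190; wc +0.490/-0.444 → slack +2.760/-2.261; half-tol=0.467, Σhalf²=0.955850
  -I: nom -49.300 → Σnom=-52.490; wc +0.290/-0.320 → slack +3.050/-2.581; half-tol=0.305, Σhalf²=1.048875
Nominal = -52.490. Worst-case = [-52.490 - 2.581, -52.490 + 3.050] = [-55.071, -49.440]. RSS = √1.048875 = 1.024.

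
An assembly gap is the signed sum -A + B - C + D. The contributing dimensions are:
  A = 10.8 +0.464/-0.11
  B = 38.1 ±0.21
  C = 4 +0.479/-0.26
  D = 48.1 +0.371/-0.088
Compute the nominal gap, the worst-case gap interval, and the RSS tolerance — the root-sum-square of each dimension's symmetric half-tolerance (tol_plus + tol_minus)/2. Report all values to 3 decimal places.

nominal=71.400 wc=[70.159,72.351] rss=0.562

Stack each dimension's contribution:
  -A: nom -10.800 → Σnom=-10.800; wc +0.110/-0.464 → slack +0.110/-0.464; half-tol=0.287, Σhalf²=0.082369
  +B: nom +38.100 → Σnom=27.300; wc +0.210/-0.210 → slack +0.320/-0.674; half-tol=0.210, Σhalf²=0.126469
  -C: nom -4.000 → Σnom=23.300; wc +0.260/-0.479 → slack +0.580/-1.153; half-tol=0.369, Σhalf²=0.262999
  +D: nom +48.100 → Σnom=71.400; wc +0.371/-0.088 → slack +0.951/-1.241; half-tol=0.229, Σhalf²=0.315669
Nominal = 71.400. Worst-case = [71.400 - 1.241, 71.400 + 0.951] = [70.159, 72.351]. RSS = √0.315669 = 0.562.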